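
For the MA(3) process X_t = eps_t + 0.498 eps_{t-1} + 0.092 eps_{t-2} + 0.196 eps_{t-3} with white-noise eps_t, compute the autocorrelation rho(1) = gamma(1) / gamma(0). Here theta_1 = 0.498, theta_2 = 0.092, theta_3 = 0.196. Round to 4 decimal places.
\rho(1) = 0.4339

For an MA(q) process with theta_0 = 1, the autocovariance is
  gamma(k) = sigma^2 * sum_{i=0..q-k} theta_i * theta_{i+k},
and rho(k) = gamma(k) / gamma(0). Sigma^2 cancels.
  numerator   = (1)*(0.498) + (0.498)*(0.092) + (0.092)*(0.196) = 0.561848.
  denominator = (1)^2 + (0.498)^2 + (0.092)^2 + (0.196)^2 = 1.294884.
  rho(1) = 0.561848 / 1.294884 = 0.4339.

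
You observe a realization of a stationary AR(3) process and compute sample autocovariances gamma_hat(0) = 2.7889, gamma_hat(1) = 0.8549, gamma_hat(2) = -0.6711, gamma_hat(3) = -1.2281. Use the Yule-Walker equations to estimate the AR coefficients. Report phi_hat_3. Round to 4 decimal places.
\hat\phi_{3} = -0.2890

The Yule-Walker equations for an AR(p) process read, in matrix form,
  Gamma_p phi = r_p,   with   (Gamma_p)_{ij} = gamma(|i - j|),
                       (r_p)_i = gamma(i),   i,j = 1..p.
Substitute the sample gammas (Toeplitz matrix and right-hand side of size 3):
  Gamma_p = [[2.7889, 0.8549, -0.6711], [0.8549, 2.7889, 0.8549], [-0.6711, 0.8549, 2.7889]]
  r_p     = [0.8549, -0.6711, -1.2281]
Written out (R1..R3):
  (R1) 2.7889 phi_1 + 0.8549 phi_2 - 0.6711 phi_3 = 0.8549
  (R2) 0.8549 phi_1 + 2.7889 phi_2 + 0.8549 phi_3 = -0.6711
  (R3) -0.6711 phi_1 + 0.8549 phi_2 + 2.7889 phi_3 = -1.2281
Gaussian elimination:
  R2 <- R2 - (0.8549/2.7889) R1 = R2 - (0.306537) R1:  2.526842 phi_2 + 1.060617 phi_3 = -0.933158
  R3 <- R3 - (-0.6711/2.7889) R1 = R3 - (-0.240633) R1:  1.060617 phi_2 + 2.627412 phi_3 = -1.022383
  R3 <- R3 - (1.060617/2.526842) R2 = R3 - (0.41974) R2:  2.182228 phi_3 = -0.630699
Back-substitution:
  phi_hat_3 = -0.630699 / 2.182228 = -0.289016
  phi_hat_2 = (-0.933158 - (1.060617)(-0.289016)) / 2.526842 = -0.247987
  phi_hat_1 = (0.8549 - (0.8549)(-0.247987) - (-0.6711)(-0.289016)) / 2.7889 = 0.313007
So phi_hat = [0.3130, -0.2480, -0.2890].
Therefore phi_hat_3 = -0.2890.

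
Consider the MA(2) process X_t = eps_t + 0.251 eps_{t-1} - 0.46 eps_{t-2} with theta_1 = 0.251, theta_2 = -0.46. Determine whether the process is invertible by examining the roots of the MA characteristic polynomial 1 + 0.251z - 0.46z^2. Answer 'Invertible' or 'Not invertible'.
\text{Invertible}

The MA(q) characteristic polynomial is P(z) = 1 + 0.251z - 0.46z^2.
Invertibility requires all roots to lie outside the unit circle, i.e. |z| > 1 for every root.
Set 1 + (0.251) z + (-0.46) z^2 = 0, i.e. a z^2 + b z + c = 0 with a = -0.46, b = 0.251, c = 1.
Discriminant D = b^2 - 4ac = (0.251)^2 - 4*(-0.46)*1 = 0.063001 - (-1.84) = 1.903001.
D >= 0, so the roots are real: z = (-b +/- sqrt(D)) / (2a) = (-0.251 +/- 1.379493) / (-0.92).
  z_1 = (-0.251 + 1.379493) / (-0.92) = -1.2266,   |z_1| = 1.2266.
  z_2 = (-0.251 - 1.379493) / (-0.92) = 1.7723,   |z_2| = 1.7723.
Moduli of all roots: 1.2266, 1.7723.
All moduli strictly greater than 1? Yes.
Verdict: Invertible.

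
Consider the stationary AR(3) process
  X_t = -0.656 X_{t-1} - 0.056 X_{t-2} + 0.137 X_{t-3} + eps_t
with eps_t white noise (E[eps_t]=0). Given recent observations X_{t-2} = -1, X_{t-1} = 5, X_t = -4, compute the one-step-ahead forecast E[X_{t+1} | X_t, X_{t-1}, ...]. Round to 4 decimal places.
E[X_{t+1} \mid \mathcal F_t] = 2.2070

For an AR(p) model X_t = c + sum_i phi_i X_{t-i} + eps_t, the
one-step-ahead conditional mean is
  E[X_{t+1} | X_t, ...] = c + sum_i phi_i X_{t+1-i}.
Substitute known values:
  E[X_{t+1} | ...] = (-0.656) * (-4) + (-0.056) * (5) + (0.137) * (-1)
                   = 2.2070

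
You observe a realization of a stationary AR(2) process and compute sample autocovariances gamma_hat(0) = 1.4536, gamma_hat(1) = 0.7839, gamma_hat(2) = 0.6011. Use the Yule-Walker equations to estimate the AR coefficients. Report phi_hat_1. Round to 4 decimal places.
\hat\phi_{1} = 0.4460

The Yule-Walker equations for an AR(p) process read, in matrix form,
  Gamma_p phi = r_p,   with   (Gamma_p)_{ij} = gamma(|i - j|),
                       (r_p)_i = gamma(i),   i,j = 1..p.
Substitute the sample gammas (Toeplitz matrix and right-hand side of size 2):
  Gamma_p = [[1.4536, 0.7839], [0.7839, 1.4536]]
  r_p     = [0.7839, 0.6011]
Written out:
  1.4536 phi_1 + 0.7839 phi_2 = 0.7839
  0.7839 phi_1 + 1.4536 phi_2 = 0.6011
Solve by Cramer's rule:
  det = gamma(0)^2 - gamma(1)^2 = (1.4536)^2 - (0.7839)^2 = 2.11295296 - 0.61449921 = 1.49845375
  phi_hat_1 = [gamma(1) gamma(0) - gamma(1) gamma(2)] / det = [(0.7839)(1.4536) - (0.7839)(0.6011)] / 1.49845375 = 0.66827475 / 1.49845375 = 0.446
  phi_hat_2 = [gamma(0) gamma(2) - gamma(1)^2] / det = [(1.4536)(0.6011) - (0.7839)^2] / 1.49845375 = 0.25925975 / 1.49845375 = 0.173
So phi_hat = [0.4460, 0.1730].
Therefore phi_hat_1 = 0.4460.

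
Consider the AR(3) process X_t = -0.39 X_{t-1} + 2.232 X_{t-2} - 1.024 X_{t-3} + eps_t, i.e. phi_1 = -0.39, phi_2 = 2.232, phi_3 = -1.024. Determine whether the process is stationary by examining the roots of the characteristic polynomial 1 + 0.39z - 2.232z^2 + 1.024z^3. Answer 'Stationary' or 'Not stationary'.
\text{Not stationary}

The AR(p) characteristic polynomial is P(z) = 1 + 0.39z - 2.232z^2 + 1.024z^3.
Stationarity requires all roots to lie outside the unit circle, i.e. |z| > 1 for every root.
Degree 3: look for a simple real root z0 first, then factor out (1 - z/z0) and solve the remaining quadratic.
Testing z0 = 1.25: P(1.25) = 1 + (0.39)(1.25) + (-2.232)(1.25)^2 + (1.024)(1.25)^3
  = 1 + (0.4875) + (-3.4875) + (2) = 0.  So z_0 = 1.25 is a root, |z_0| = 1.25.
Divide out the factor (1 - 0.8 z) = (1 - z/z0) (since 1/z0 = 0.8):
  P(z) = (1 - 0.8 z)(1 + (1.19) z + (-1.28) z^2)
  [check: z-coef 1.19 - (0.8) = 0.39; z^2-coef -1.28 - (0.8)(1.19) = -2.232; z^3-coef -(0.8)(-1.28) = 1.024.]
Remaining roots from the quadratic factor 1 + (1.19) z + (-1.28) z^2:
  Set 1 + (1.19) z + (-1.28) z^2 = 0, i.e. a z^2 + b z + c = 0 with a = -1.28, b = 1.19, c = 1.
  Discriminant D = b^2 - 4ac = (1.19)^2 - 4*(-1.28)*1 = 1.4161 - (-5.12) = 6.5361.
  D >= 0, so the roots are real: z = (-b +/- sqrt(D)) / (2a) = (-1.19 +/- 2.55658) / (-2.56).
    z_1 = (-1.19 + 2.55658) / (-2.56) = -0.5338,   |z_1| = 0.5338.
    z_2 = (-1.19 - 2.55658) / (-2.56) = 1.4635,   |z_2| = 1.4635.
Moduli of all roots: 1.2500, 0.5338, 1.4635.
All moduli strictly greater than 1? No.
Verdict: Not stationary.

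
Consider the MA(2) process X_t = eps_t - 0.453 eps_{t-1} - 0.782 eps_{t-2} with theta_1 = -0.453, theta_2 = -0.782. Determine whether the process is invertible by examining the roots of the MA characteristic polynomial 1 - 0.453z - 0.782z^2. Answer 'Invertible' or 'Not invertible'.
\text{Not invertible}

The MA(q) characteristic polynomial is P(z) = 1 - 0.453z - 0.782z^2.
Invertibility requires all roots to lie outside the unit circle, i.e. |z| > 1 for every root.
Set 1 + (-0.453) z + (-0.782) z^2 = 0, i.e. a z^2 + b z + c = 0 with a = -0.782, b = -0.453, c = 1.
Discriminant D = b^2 - 4ac = (-0.453)^2 - 4*(-0.782)*1 = 0.205209 - (-3.128) = 3.333209.
D >= 0, so the roots are real: z = (-b +/- sqrt(D)) / (2a) = (0.453 +/- 1.825708) / (-1.564).
  z_1 = (0.453 + 1.825708) / (-1.564) = -1.457,   |z_1| = 1.457.
  z_2 = (0.453 - 1.825708) / (-1.564) = 0.8777,   |z_2| = 0.8777.
Moduli of all roots: 1.4570, 0.8777.
All moduli strictly greater than 1? No.
Verdict: Not invertible.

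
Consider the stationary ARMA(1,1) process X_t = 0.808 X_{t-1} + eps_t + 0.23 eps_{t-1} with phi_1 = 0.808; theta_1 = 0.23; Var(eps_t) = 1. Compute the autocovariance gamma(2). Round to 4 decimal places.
\gamma(2) = 2.8651

Multiply the model equation by X_{t-k} and take expectations. With theta_0 = psi_0 = 1 and psi_j the MA(infinity) weights, this gives
  gamma(k) - sum_i phi_i gamma(k-i) = c_k,
  c_k = sigma^2 * sum_{j=k..q} theta_j psi_{j-k}   (c_k = 0 for k > q),
using gamma(-m) = gamma(m).
psi-weights needed (psi_j = theta_j + sum_i phi_i psi_{j-i}):
  psi_1 = theta_1 + phi_1 = 0.23 + (0.808) = 1.038
Right-hand sides:
  c_0 = sigma^2 (1 + theta_1 psi_1) = 1 * (1 + (0.23)(1.038)) = 1 * 1.23874 = 1.23874
  c_1 = sigma^2 theta_1 = 1 * (0.23) = 0.23
  c_2 = 0
Equations for k = 0 and k = 1 (AR order 1):
  gamma(0) = phi_1 gamma(1) + c_0
  gamma(1) = phi_1 gamma(0) + c_1
Substituting the second into the first: gamma(0) (1 - phi_1^2) = c_0 + phi_1 c_1, so
  gamma(0) = (c_0 + phi_1 c_1) / (1 - phi_1^2) = (1.23874 + (0.808)(0.23)) / (1 - (0.808)^2) = 1.42458 / 0.347136 = 4.103809.
  gamma(1) = phi_1 gamma(0) + c_1 = (0.808)(4.103809) + (0.23) = 3.545878.
For k = 2 (> q): gamma(2) = phi_1 gamma(1) = (0.808)(3.545878) = 2.865069.
Therefore gamma(2) = 2.8651 (to 4 decimal places).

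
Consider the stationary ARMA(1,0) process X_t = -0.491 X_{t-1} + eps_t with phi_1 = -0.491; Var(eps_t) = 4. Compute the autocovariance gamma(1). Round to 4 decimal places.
\gamma(1) = -2.5879

Multiply the model equation by X_{t-k} and take expectations. With theta_0 = psi_0 = 1 and psi_j the MA(infinity) weights, this gives
  gamma(k) - sum_i phi_i gamma(k-i) = c_k,
  c_k = sigma^2 * sum_{j=k..q} theta_j psi_{j-k}   (c_k = 0 for k > q),
using gamma(-m) = gamma(m).
Pure AR (q = 0): c_0 = sigma^2 = 4, c_k = 0 for k >= 1.
Equations for k = 0 and k = 1 (AR order 1):
  gamma(0) = phi_1 gamma(1) + c_0
  gamma(1) = phi_1 gamma(0) + c_1
Substituting the second into the first: gamma(0) (1 - phi_1^2) = c_0 + phi_1 c_1, so
  gamma(0) = c_0 / (1 - phi_1^2) = 4 / (1 - (-0.491)^2) = 4 / 0.758919 = 5.270655.
  gamma(1) = phi_1 gamma(0) = (-0.491)(5.270655) = -2.587891.
Therefore gamma(1) = -2.5879 (to 4 decimal places).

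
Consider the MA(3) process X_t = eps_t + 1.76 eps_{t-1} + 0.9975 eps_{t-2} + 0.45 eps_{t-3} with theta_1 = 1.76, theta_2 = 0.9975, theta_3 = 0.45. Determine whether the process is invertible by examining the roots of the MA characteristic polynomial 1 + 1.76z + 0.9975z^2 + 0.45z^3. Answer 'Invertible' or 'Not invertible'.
\text{Not invertible}

The MA(q) characteristic polynomial is P(z) = 1 + 1.76z + 0.9975z^2 + 0.45z^3.
Invertibility requires all roots to lie outside the unit circle, i.e. |z| > 1 for every root.
Degree 3: look for a simple real root z0 first, then factor out (1 - z/z0) and solve the remaining quadratic.
Testing z0 = -0.8: P(-0.8) = 1 + (1.76)(-0.8) + (0.9975)(-0.8)^2 + (0.45)(-0.8)^3
  = 1 + (-1.408) + (0.6384) + (-0.2304) = 0.  So z_0 = -0.8 is a root, |z_0| = 0.8.
Divide out the factor (1 + 1.25 z) = (1 - z/z0) (since 1/z0 = -1.25):
  P(z) = (1 + 1.25 z)(1 + (0.51) z + (0.36) z^2)
  [check: z-coef 0.51 - (-1.25) = 1.76; z^2-coef 0.36 - (-1.25)(0.51) = 0.9975; z^3-coef -(-1.25)(0.36) = 0.45.]
Remaining roots from the quadratic factor 1 + (0.51) z + (0.36) z^2:
  Set 1 + (0.51) z + (0.36) z^2 = 0, i.e. a z^2 + b z + c = 0 with a = 0.36, b = 0.51, c = 1.
  Discriminant D = b^2 - 4ac = (0.51)^2 - 4*(0.36)*1 = 0.2601 - (1.44) = -1.1799.
  D < 0, so the roots are the complex-conjugate pair z = (-b +/- i sqrt(-D)) / (2a) = -0.7083 +/- 1.5087i.
  For a conjugate pair |z|^2 = z * conj(z) = (product of roots) = c/a = 1/(0.36) = 2.777778, so |z| = sqrt(2.777778) = 1.6667 for both roots.
Moduli of all roots: 0.8000, 1.6667, 1.6667.
All moduli strictly greater than 1? No.
Verdict: Not invertible.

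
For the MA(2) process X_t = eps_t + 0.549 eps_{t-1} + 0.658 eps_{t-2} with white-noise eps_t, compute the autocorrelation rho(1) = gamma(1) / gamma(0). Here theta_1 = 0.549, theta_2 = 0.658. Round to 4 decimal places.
\rho(1) = 0.5248

For an MA(q) process with theta_0 = 1, the autocovariance is
  gamma(k) = sigma^2 * sum_{i=0..q-k} theta_i * theta_{i+k},
and rho(k) = gamma(k) / gamma(0). Sigma^2 cancels.
  numerator   = (1)*(0.549) + (0.549)*(0.658) = 0.910242.
  denominator = (1)^2 + (0.549)^2 + (0.658)^2 = 1.734365.
  rho(1) = 0.910242 / 1.734365 = 0.5248.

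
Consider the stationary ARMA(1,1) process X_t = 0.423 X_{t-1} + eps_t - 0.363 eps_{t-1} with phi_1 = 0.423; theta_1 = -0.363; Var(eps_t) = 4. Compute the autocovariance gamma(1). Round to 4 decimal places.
\gamma(1) = 0.2474

Multiply the model equation by X_{t-k} and take expectations. With theta_0 = psi_0 = 1 and psi_j the MA(infinity) weights, this gives
  gamma(k) - sum_i phi_i gamma(k-i) = c_k,
  c_k = sigma^2 * sum_{j=k..q} theta_j psi_{j-k}   (c_k = 0 for k > q),
using gamma(-m) = gamma(m).
psi-weights needed (psi_j = theta_j + sum_i phi_i psi_{j-i}):
  psi_1 = theta_1 + phi_1 = -0.363 + (0.423) = 0.06
Right-hand sides:
  c_0 = sigma^2 (1 + theta_1 psi_1) = 4 * (1 + (-0.363)(0.06)) = 4 * 0.97822 = 3.91288
  c_1 = sigma^2 theta_1 = 4 * (-0.363) = -1.452
  c_2 = 0
Equations for k = 0 and k = 1 (AR order 1):
  gamma(0) = phi_1 gamma(1) + c_0
  gamma(1) = phi_1 gamma(0) + c_1
Substituting the second into the first: gamma(0) (1 - phi_1^2) = c_0 + phi_1 c_1, so
  gamma(0) = (c_0 + phi_1 c_1) / (1 - phi_1^2) = (3.91288 + (0.423)(-1.452)) / (1 - (0.423)^2) = 3.298684 / 0.821071 = 4.017538.
  gamma(1) = phi_1 gamma(0) + c_1 = (0.423)(4.017538) + (-1.452) = 0.247419.
Therefore gamma(1) = 0.2474 (to 4 decimal places).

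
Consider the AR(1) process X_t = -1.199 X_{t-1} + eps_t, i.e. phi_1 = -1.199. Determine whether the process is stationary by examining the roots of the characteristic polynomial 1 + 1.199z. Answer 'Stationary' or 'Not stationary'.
\text{Not stationary}

The AR(p) characteristic polynomial is P(z) = 1 + 1.199z.
Stationarity requires all roots to lie outside the unit circle, i.e. |z| > 1 for every root.
This is linear in z: 1 + (1.199) z = 0  =>  z = -1/(1.199) = -0.834028,  |z| = 0.834028.
Moduli of all roots: 0.8340.
All moduli strictly greater than 1? No.
Verdict: Not stationary.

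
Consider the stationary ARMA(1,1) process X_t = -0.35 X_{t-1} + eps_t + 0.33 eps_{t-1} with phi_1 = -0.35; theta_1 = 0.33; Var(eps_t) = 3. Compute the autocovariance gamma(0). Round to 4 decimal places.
\gamma(0) = 3.0014

Multiply the model equation by X_{t-k} and take expectations. With theta_0 = psi_0 = 1 and psi_j the MA(infinity) weights, this gives
  gamma(k) - sum_i phi_i gamma(k-i) = c_k,
  c_k = sigma^2 * sum_{j=k..q} theta_j psi_{j-k}   (c_k = 0 for k > q),
using gamma(-m) = gamma(m).
psi-weights needed (psi_j = theta_j + sum_i phi_i psi_{j-i}):
  psi_1 = theta_1 + phi_1 = 0.33 + (-0.35) = -0.02
Right-hand sides:
  c_0 = sigma^2 (1 + theta_1 psi_1) = 3 * (1 + (0.33)(-0.02)) = 3 * 0.9934 = 2.9802
  c_1 = sigma^2 theta_1 = 3 * (0.33) = 0.99
  c_2 = 0
Equations for k = 0 and k = 1 (AR order 1):
  gamma(0) = phi_1 gamma(1) + c_0
  gamma(1) = phi_1 gamma(0) + c_1
Substituting the second into the first: gamma(0) (1 - phi_1^2) = c_0 + phi_1 c_1, so
  gamma(0) = (c_0 + phi_1 c_1) / (1 - phi_1^2) = (2.9802 + (-0.35)(0.99)) / (1 - (-0.35)^2) = 2.6337 / 0.8775 = 3.001368.
Therefore gamma(0) = 3.0014 (to 4 decimal places).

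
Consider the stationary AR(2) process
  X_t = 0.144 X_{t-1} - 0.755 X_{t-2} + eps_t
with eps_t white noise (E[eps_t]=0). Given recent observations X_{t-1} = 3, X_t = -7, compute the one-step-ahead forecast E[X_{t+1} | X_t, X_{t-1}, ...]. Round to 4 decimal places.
E[X_{t+1} \mid \mathcal F_t] = -3.2730

For an AR(p) model X_t = c + sum_i phi_i X_{t-i} + eps_t, the
one-step-ahead conditional mean is
  E[X_{t+1} | X_t, ...] = c + sum_i phi_i X_{t+1-i}.
Substitute known values:
  E[X_{t+1} | ...] = (0.144) * (-7) + (-0.755) * (3)
                   = -3.2730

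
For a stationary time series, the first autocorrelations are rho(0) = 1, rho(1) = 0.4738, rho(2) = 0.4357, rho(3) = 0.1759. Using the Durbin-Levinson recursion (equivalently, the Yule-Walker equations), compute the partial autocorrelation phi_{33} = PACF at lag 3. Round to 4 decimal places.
\phi_{33} = -0.1439

The PACF at lag k is phi_{kk}, the last component of the solution
to the Yule-Walker system G_k phi = r_k where
  (G_k)_{ij} = rho(|i - j|), (r_k)_i = rho(i), i,j = 1..k.
Equivalently, Durbin-Levinson gives phi_{kk} iteratively:
  phi_{11} = rho(1)
  phi_{kk} = [rho(k) - sum_{j=1..k-1} phi_{k-1,j} rho(k-j)]
            / [1 - sum_{j=1..k-1} phi_{k-1,j} rho(j)],
  phi_{k,j} = phi_{k-1,j} - phi_{kk} phi_{k-1,k-j},  j = 1..k-1.
Step k = 1:
  phi_11 = rho(1) = 0.4738.
Step k = 2:
  phi_22 = [rho(2) - phi_11 rho(1)] / [1 - phi_11 rho(1)] = [0.4357 - (0.4738)(0.4738)] / [1 - (0.4738)(0.4738)]
         = 0.21121356 / 0.77551356 = 0.272353.
  Update: phi_21 = phi_11 - phi_22 phi_11 = 0.4738 - (0.272353)(0.4738) = 0.344759.
Step k = 3:
  phi_33 = [rho(3) - phi_21 rho(2) - phi_22 rho(1)] / [1 - phi_21 rho(1) - phi_22 rho(2)]
    numerator   = 0.1759 - (0.344759)(0.4357) - (0.272353)(0.4738) = -0.10335245
    denominator = 1 - (0.344759)(0.4738) - (0.272353)(0.4357) = 0.71798888
  phi_33 = -0.10335245 / 0.71798888 = -0.1439.
Therefore phi_{33} = -0.1439.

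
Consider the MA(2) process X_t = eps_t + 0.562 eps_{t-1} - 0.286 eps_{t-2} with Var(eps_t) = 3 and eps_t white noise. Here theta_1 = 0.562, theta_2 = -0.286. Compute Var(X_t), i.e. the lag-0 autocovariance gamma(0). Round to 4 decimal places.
\gamma(0) = 4.1929

For an MA(q) process X_t = eps_t + sum_i theta_i eps_{t-i} with
Var(eps_t) = sigma^2, the variance is
  gamma(0) = sigma^2 * (1 + sum_i theta_i^2).
  sum_i theta_i^2 = (0.562)^2 + (-0.286)^2 = 0.315844 + 0.081796 = 0.39764.
  gamma(0) = 3 * (1 + 0.39764) = 3 * 1.39764 = 4.19292, which rounds to 4.1929.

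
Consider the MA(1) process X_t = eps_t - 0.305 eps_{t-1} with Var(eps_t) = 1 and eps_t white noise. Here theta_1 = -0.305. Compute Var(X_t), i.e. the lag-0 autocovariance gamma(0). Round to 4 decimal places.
\gamma(0) = 1.0930

For an MA(q) process X_t = eps_t + sum_i theta_i eps_{t-i} with
Var(eps_t) = sigma^2, the variance is
  gamma(0) = sigma^2 * (1 + sum_i theta_i^2).
  sum_i theta_i^2 = (-0.305)^2 = 0.093025.
  gamma(0) = 1 * (1 + 0.093025) = 1 * 1.093025 = 1.093025, which rounds to 1.0930.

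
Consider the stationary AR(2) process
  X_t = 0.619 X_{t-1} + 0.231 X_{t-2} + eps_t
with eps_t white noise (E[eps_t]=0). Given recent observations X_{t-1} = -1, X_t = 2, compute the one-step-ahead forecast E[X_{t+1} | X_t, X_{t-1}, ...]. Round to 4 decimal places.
E[X_{t+1} \mid \mathcal F_t] = 1.0070

For an AR(p) model X_t = c + sum_i phi_i X_{t-i} + eps_t, the
one-step-ahead conditional mean is
  E[X_{t+1} | X_t, ...] = c + sum_i phi_i X_{t+1-i}.
Substitute known values:
  E[X_{t+1} | ...] = (0.619) * (2) + (0.231) * (-1)
                   = 1.0070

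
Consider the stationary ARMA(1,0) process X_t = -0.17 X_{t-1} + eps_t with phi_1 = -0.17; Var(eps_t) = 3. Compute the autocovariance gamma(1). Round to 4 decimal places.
\gamma(1) = -0.5252

Multiply the model equation by X_{t-k} and take expectations. With theta_0 = psi_0 = 1 and psi_j the MA(infinity) weights, this gives
  gamma(k) - sum_i phi_i gamma(k-i) = c_k,
  c_k = sigma^2 * sum_{j=k..q} theta_j psi_{j-k}   (c_k = 0 for k > q),
using gamma(-m) = gamma(m).
Pure AR (q = 0): c_0 = sigma^2 = 3, c_k = 0 for k >= 1.
Equations for k = 0 and k = 1 (AR order 1):
  gamma(0) = phi_1 gamma(1) + c_0
  gamma(1) = phi_1 gamma(0) + c_1
Substituting the second into the first: gamma(0) (1 - phi_1^2) = c_0 + phi_1 c_1, so
  gamma(0) = c_0 / (1 - phi_1^2) = 3 / (1 - (-0.17)^2) = 3 / 0.9711 = 3.08928.
  gamma(1) = phi_1 gamma(0) = (-0.17)(3.08928) = -0.525178.
Therefore gamma(1) = -0.5252 (to 4 decimal places).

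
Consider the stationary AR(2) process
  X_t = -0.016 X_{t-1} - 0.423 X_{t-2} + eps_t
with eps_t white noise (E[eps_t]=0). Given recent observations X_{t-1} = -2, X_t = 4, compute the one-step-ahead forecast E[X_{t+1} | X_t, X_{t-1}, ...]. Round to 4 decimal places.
E[X_{t+1} \mid \mathcal F_t] = 0.7820

For an AR(p) model X_t = c + sum_i phi_i X_{t-i} + eps_t, the
one-step-ahead conditional mean is
  E[X_{t+1} | X_t, ...] = c + sum_i phi_i X_{t+1-i}.
Substitute known values:
  E[X_{t+1} | ...] = (-0.016) * (4) + (-0.423) * (-2)
                   = 0.7820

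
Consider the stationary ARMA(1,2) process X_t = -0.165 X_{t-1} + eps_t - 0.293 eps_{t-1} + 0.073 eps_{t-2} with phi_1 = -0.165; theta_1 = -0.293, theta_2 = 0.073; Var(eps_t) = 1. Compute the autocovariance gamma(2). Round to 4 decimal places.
\gamma(2) = 0.1604

Multiply the model equation by X_{t-k} and take expectations. With theta_0 = psi_0 = 1 and psi_j the MA(infinity) weights, this gives
  gamma(k) - sum_i phi_i gamma(k-i) = c_k,
  c_k = sigma^2 * sum_{j=k..q} theta_j psi_{j-k}   (c_k = 0 for k > q),
using gamma(-m) = gamma(m).
psi-weights needed (psi_j = theta_j + sum_i phi_i psi_{j-i}):
  psi_1 = theta_1 + phi_1 = -0.293 + (-0.165) = -0.458
  psi_2 = theta_2 + phi_1 psi_1 = 0.073 + (-0.165)(-0.458) = 0.14857
Right-hand sides:
  c_0 = sigma^2 (1 + theta_1 psi_1 + theta_2 psi_2) = 1 * (1 + (-0.293)(-0.458) + (0.073)(0.14857)) = 1 * 1.14504 = 1.14504
  c_1 = sigma^2 (theta_1 + theta_2 psi_1) = 1 * (-0.293 + (0.073)(-0.458)) = -0.326434
  c_2 = sigma^2 theta_2 = 1 * (0.073) = 0.073
Equations for k = 0 and k = 1 (AR order 1):
  gamma(0) = phi_1 gamma(1) + c_0
  gamma(1) = phi_1 gamma(0) + c_1
Substituting the second into the first: gamma(0) (1 - phi_1^2) = c_0 + phi_1 c_1, so
  gamma(0) = (c_0 + phi_1 c_1) / (1 - phi_1^2) = (1.14504 + (-0.165)(-0.326434)) / (1 - (-0.165)^2) = 1.198901 / 0.972775 = 1.232455.
  gamma(1) = phi_1 gamma(0) + c_1 = (-0.165)(1.232455) + (-0.326434) = -0.529789.
For k = 2: gamma(2) = phi_1 gamma(1) + c_2
  = (-0.165)(-0.529789) + (0.073) = 0.160415.
Therefore gamma(2) = 0.1604 (to 4 decimal places).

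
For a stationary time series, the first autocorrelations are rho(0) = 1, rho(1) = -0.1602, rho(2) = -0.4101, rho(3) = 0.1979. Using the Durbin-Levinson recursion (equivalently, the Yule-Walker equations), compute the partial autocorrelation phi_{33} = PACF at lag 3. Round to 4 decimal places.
\phi_{33} = 0.0400

The PACF at lag k is phi_{kk}, the last component of the solution
to the Yule-Walker system G_k phi = r_k where
  (G_k)_{ij} = rho(|i - j|), (r_k)_i = rho(i), i,j = 1..k.
Equivalently, Durbin-Levinson gives phi_{kk} iteratively:
  phi_{11} = rho(1)
  phi_{kk} = [rho(k) - sum_{j=1..k-1} phi_{k-1,j} rho(k-j)]
            / [1 - sum_{j=1..k-1} phi_{k-1,j} rho(j)],
  phi_{k,j} = phi_{k-1,j} - phi_{kk} phi_{k-1,k-j},  j = 1..k-1.
Step k = 1:
  phi_11 = rho(1) = -0.1602.
Step k = 2:
  phi_22 = [rho(2) - phi_11 rho(1)] / [1 - phi_11 rho(1)] = [-0.4101 - (-0.1602)(-0.1602)] / [1 - (-0.1602)(-0.1602)]
         = -0.43576404 / 0.97433596 = -0.447242.
  Update: phi_21 = phi_11 - phi_22 phi_11 = -0.1602 - (-0.447242)(-0.1602) = -0.231848.
Step k = 3:
  phi_33 = [rho(3) - phi_21 rho(2) - phi_22 rho(1)] / [1 - phi_21 rho(1) - phi_22 rho(2)]
    numerator   = 0.1979 - (-0.231848)(-0.4101) - (-0.447242)(-0.1602) = 0.03117088
    denominator = 1 - (-0.231848)(-0.1602) - (-0.447242)(-0.4101) = 0.77944394
  phi_33 = 0.03117088 / 0.77944394 = 0.04.
Therefore phi_{33} = 0.0400.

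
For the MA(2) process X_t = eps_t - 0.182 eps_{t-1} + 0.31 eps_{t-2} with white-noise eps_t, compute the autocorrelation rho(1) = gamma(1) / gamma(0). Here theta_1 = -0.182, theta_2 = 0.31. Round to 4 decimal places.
\rho(1) = -0.2111

For an MA(q) process with theta_0 = 1, the autocovariance is
  gamma(k) = sigma^2 * sum_{i=0..q-k} theta_i * theta_{i+k},
and rho(k) = gamma(k) / gamma(0). Sigma^2 cancels.
  numerator   = (1)*(-0.182) + (-0.182)*(0.31) = -0.23842.
  denominator = (1)^2 + (-0.182)^2 + (0.31)^2 = 1.129224.
  rho(1) = -0.23842 / 1.129224 = -0.2111.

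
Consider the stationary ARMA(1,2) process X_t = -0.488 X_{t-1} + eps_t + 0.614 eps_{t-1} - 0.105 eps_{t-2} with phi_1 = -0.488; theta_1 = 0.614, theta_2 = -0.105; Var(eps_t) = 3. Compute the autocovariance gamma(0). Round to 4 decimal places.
\gamma(0) = 3.1568

Multiply the model equation by X_{t-k} and take expectations. With theta_0 = psi_0 = 1 and psi_j the MA(infinity) weights, this gives
  gamma(k) - sum_i phi_i gamma(k-i) = c_k,
  c_k = sigma^2 * sum_{j=k..q} theta_j psi_{j-k}   (c_k = 0 for k > q),
using gamma(-m) = gamma(m).
psi-weights needed (psi_j = theta_j + sum_i phi_i psi_{j-i}):
  psi_1 = theta_1 + phi_1 = 0.614 + (-0.488) = 0.126
  psi_2 = theta_2 + phi_1 psi_1 = -0.105 + (-0.488)(0.126) = -0.166488
Right-hand sides:
  c_0 = sigma^2 (1 + theta_1 psi_1 + theta_2 psi_2) = 3 * (1 + (0.614)(0.126) + (-0.105)(-0.166488)) = 3 * 1.094845 = 3.284536
  c_1 = sigma^2 (theta_1 + theta_2 psi_1) = 3 * (0.614 + (-0.105)(0.126)) = 1.80231
  c_2 = sigma^2 theta_2 = 3 * (-0.105) = -0.315
Equations for k = 0 and k = 1 (AR order 1):
  gamma(0) = phi_1 gamma(1) + c_0
  gamma(1) = phi_1 gamma(0) + c_1
Substituting the second into the first: gamma(0) (1 - phi_1^2) = c_0 + phi_1 c_1, so
  gamma(0) = (c_0 + phi_1 c_1) / (1 - phi_1^2) = (3.284536 + (-0.488)(1.80231)) / (1 - (-0.488)^2) = 2.405008 / 0.761856 = 3.156776.
Therefore gamma(0) = 3.1568 (to 4 decimal places).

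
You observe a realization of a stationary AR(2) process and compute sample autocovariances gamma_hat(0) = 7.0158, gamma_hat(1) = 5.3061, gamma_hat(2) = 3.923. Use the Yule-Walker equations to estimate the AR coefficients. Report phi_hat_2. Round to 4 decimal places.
\hat\phi_{2} = -0.0300

The Yule-Walker equations for an AR(p) process read, in matrix form,
  Gamma_p phi = r_p,   with   (Gamma_p)_{ij} = gamma(|i - j|),
                       (r_p)_i = gamma(i),   i,j = 1..p.
Substitute the sample gammas (Toeplitz matrix and right-hand side of size 2):
  Gamma_p = [[7.0158, 5.3061], [5.3061, 7.0158]]
  r_p     = [5.3061, 3.923]
Written out:
  7.0158 phi_1 + 5.3061 phi_2 = 5.3061
  5.3061 phi_1 + 7.0158 phi_2 = 3.923
Solve by Cramer's rule:
  det = gamma(0)^2 - gamma(1)^2 = (7.0158)^2 - (5.3061)^2 = 49.22144964 - 28.15469721 = 21.06675243
  phi_hat_1 = [gamma(1) gamma(0) - gamma(1) gamma(2)] / det = [(5.3061)(7.0158) - (5.3061)(3.923)] / 21.06675243 = 16.41070608 / 21.06675243 = 0.779
  phi_hat_2 = [gamma(0) gamma(2) - gamma(1)^2] / det = [(7.0158)(3.923) - (5.3061)^2] / 21.06675243 = -0.63171381 / 21.06675243 = -0.03
So phi_hat = [0.7790, -0.0300].
Therefore phi_hat_2 = -0.0300.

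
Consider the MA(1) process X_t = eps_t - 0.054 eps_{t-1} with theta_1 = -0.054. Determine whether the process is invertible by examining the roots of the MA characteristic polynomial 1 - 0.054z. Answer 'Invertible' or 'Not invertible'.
\text{Invertible}

The MA(q) characteristic polynomial is P(z) = 1 - 0.054z.
Invertibility requires all roots to lie outside the unit circle, i.e. |z| > 1 for every root.
This is linear in z: 1 + (-0.054) z = 0  =>  z = -1/(-0.054) = 18.518519,  |z| = 18.518519.
Moduli of all roots: 18.5185.
All moduli strictly greater than 1? Yes.
Verdict: Invertible.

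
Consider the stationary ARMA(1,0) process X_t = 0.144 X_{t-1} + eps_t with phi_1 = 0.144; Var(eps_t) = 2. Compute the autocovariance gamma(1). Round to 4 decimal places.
\gamma(1) = 0.2941

Multiply the model equation by X_{t-k} and take expectations. With theta_0 = psi_0 = 1 and psi_j the MA(infinity) weights, this gives
  gamma(k) - sum_i phi_i gamma(k-i) = c_k,
  c_k = sigma^2 * sum_{j=k..q} theta_j psi_{j-k}   (c_k = 0 for k > q),
using gamma(-m) = gamma(m).
Pure AR (q = 0): c_0 = sigma^2 = 2, c_k = 0 for k >= 1.
Equations for k = 0 and k = 1 (AR order 1):
  gamma(0) = phi_1 gamma(1) + c_0
  gamma(1) = phi_1 gamma(0) + c_1
Substituting the second into the first: gamma(0) (1 - phi_1^2) = c_0 + phi_1 c_1, so
  gamma(0) = c_0 / (1 - phi_1^2) = 2 / (1 - (0.144)^2) = 2 / 0.979264 = 2.04235.
  gamma(1) = phi_1 gamma(0) = (0.144)(2.04235) = 0.294098.
Therefore gamma(1) = 0.2941 (to 4 decimal places).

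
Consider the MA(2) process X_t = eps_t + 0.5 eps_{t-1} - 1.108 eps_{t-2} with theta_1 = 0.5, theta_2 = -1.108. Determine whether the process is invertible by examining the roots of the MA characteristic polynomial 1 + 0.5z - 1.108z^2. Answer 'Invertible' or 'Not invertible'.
\text{Not invertible}

The MA(q) characteristic polynomial is P(z) = 1 + 0.5z - 1.108z^2.
Invertibility requires all roots to lie outside the unit circle, i.e. |z| > 1 for every root.
Set 1 + (0.5) z + (-1.108) z^2 = 0, i.e. a z^2 + b z + c = 0 with a = -1.108, b = 0.5, c = 1.
Discriminant D = b^2 - 4ac = (0.5)^2 - 4*(-1.108)*1 = 0.25 - (-4.432) = 4.682.
D >= 0, so the roots are real: z = (-b +/- sqrt(D)) / (2a) = (-0.5 +/- 2.163793) / (-2.216).
  z_1 = (-0.5 + 2.163793) / (-2.216) = -0.7508,   |z_1| = 0.7508.
  z_2 = (-0.5 - 2.163793) / (-2.216) = 1.2021,   |z_2| = 1.2021.
Moduli of all roots: 0.7508, 1.2021.
All moduli strictly greater than 1? No.
Verdict: Not invertible.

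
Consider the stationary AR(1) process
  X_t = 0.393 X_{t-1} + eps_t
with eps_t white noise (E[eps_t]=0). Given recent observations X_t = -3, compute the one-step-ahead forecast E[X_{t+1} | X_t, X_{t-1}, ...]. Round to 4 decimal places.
E[X_{t+1} \mid \mathcal F_t] = -1.1790

For an AR(p) model X_t = c + sum_i phi_i X_{t-i} + eps_t, the
one-step-ahead conditional mean is
  E[X_{t+1} | X_t, ...] = c + sum_i phi_i X_{t+1-i}.
Substitute known values:
  E[X_{t+1} | ...] = (0.393) * (-3)
                   = -1.1790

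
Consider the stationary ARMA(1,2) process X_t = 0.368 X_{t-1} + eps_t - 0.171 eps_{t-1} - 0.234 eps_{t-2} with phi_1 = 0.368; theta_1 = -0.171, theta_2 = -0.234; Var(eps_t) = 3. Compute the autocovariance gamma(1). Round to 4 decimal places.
\gamma(1) = 0.5289

Multiply the model equation by X_{t-k} and take expectations. With theta_0 = psi_0 = 1 and psi_j the MA(infinity) weights, this gives
  gamma(k) - sum_i phi_i gamma(k-i) = c_k,
  c_k = sigma^2 * sum_{j=k..q} theta_j psi_{j-k}   (c_k = 0 for k > q),
using gamma(-m) = gamma(m).
psi-weights needed (psi_j = theta_j + sum_i phi_i psi_{j-i}):
  psi_1 = theta_1 + phi_1 = -0.171 + (0.368) = 0.197
  psi_2 = theta_2 + phi_1 psi_1 = -0.234 + (0.368)(0.197) = -0.161504
Right-hand sides:
  c_0 = sigma^2 (1 + theta_1 psi_1 + theta_2 psi_2) = 3 * (1 + (-0.171)(0.197) + (-0.234)(-0.161504)) = 3 * 1.004105 = 3.012315
  c_1 = sigma^2 (theta_1 + theta_2 psi_1) = 3 * (-0.171 + (-0.234)(0.197)) = -0.651294
  c_2 = sigma^2 theta_2 = 3 * (-0.234) = -0.702
Equations for k = 0 and k = 1 (AR order 1):
  gamma(0) = phi_1 gamma(1) + c_0
  gamma(1) = phi_1 gamma(0) + c_1
Substituting the second into the first: gamma(0) (1 - phi_1^2) = c_0 + phi_1 c_1, so
  gamma(0) = (c_0 + phi_1 c_1) / (1 - phi_1^2) = (3.012315 + (0.368)(-0.651294)) / (1 - (0.368)^2) = 2.772639 / 0.864576 = 3.206935.
  gamma(1) = phi_1 gamma(0) + c_1 = (0.368)(3.206935) + (-0.651294) = 0.528858.
Therefore gamma(1) = 0.5289 (to 4 decimal places).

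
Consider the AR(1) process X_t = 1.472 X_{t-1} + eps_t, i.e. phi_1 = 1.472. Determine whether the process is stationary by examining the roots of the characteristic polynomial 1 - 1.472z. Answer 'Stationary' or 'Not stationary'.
\text{Not stationary}

The AR(p) characteristic polynomial is P(z) = 1 - 1.472z.
Stationarity requires all roots to lie outside the unit circle, i.e. |z| > 1 for every root.
This is linear in z: 1 + (-1.472) z = 0  =>  z = -1/(-1.472) = 0.679348,  |z| = 0.679348.
Moduli of all roots: 0.6793.
All moduli strictly greater than 1? No.
Verdict: Not stationary.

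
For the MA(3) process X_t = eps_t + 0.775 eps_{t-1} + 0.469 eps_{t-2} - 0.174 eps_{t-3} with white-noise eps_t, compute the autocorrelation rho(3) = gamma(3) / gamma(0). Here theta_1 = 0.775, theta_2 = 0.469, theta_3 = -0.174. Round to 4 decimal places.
\rho(3) = -0.0940

For an MA(q) process with theta_0 = 1, the autocovariance is
  gamma(k) = sigma^2 * sum_{i=0..q-k} theta_i * theta_{i+k},
and rho(k) = gamma(k) / gamma(0). Sigma^2 cancels.
  numerator   = (1)*(-0.174) = -0.174.
  denominator = (1)^2 + (0.775)^2 + (0.469)^2 + (-0.174)^2 = 1.850862.
  rho(3) = -0.174 / 1.850862 = -0.0940.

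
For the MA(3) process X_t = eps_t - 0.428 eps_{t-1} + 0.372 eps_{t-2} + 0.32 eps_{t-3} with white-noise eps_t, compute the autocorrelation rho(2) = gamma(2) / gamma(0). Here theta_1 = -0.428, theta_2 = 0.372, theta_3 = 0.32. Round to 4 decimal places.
\rho(2) = 0.1651

For an MA(q) process with theta_0 = 1, the autocovariance is
  gamma(k) = sigma^2 * sum_{i=0..q-k} theta_i * theta_{i+k},
and rho(k) = gamma(k) / gamma(0). Sigma^2 cancels.
  numerator   = (1)*(0.372) + (-0.428)*(0.32) = 0.23504.
  denominator = (1)^2 + (-0.428)^2 + (0.372)^2 + (0.32)^2 = 1.423968.
  rho(2) = 0.23504 / 1.423968 = 0.1651.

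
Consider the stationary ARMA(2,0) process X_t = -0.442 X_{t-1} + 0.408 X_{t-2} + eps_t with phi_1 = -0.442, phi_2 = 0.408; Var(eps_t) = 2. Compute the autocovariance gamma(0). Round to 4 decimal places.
\gamma(0) = 5.4217

Multiply the model equation by X_{t-k} and take expectations. With theta_0 = psi_0 = 1 and psi_j the MA(infinity) weights, this gives
  gamma(k) - sum_i phi_i gamma(k-i) = c_k,
  c_k = sigma^2 * sum_{j=k..q} theta_j psi_{j-k}   (c_k = 0 for k > q),
using gamma(-m) = gamma(m).
Pure AR (q = 0): c_0 = sigma^2 = 2, c_k = 0 for k >= 1.
Equations for k = 0, 1, 2 (AR order 2, c_2 = 0):
  (E0) gamma(0) = phi_1 gamma(1) + phi_2 gamma(2) + c_0
  (E1) gamma(1) = phi_1 gamma(0) + phi_2 gamma(1) + c_1
  (E2) gamma(2) = phi_1 gamma(1) + phi_2 gamma(0)
From (E1): gamma(1) = A gamma(0) + B with
  A = phi_1 / (1 - phi_2) = -0.442 / 0.592 = -0.746622,   B = c_1 / (1 - phi_2) = 0 / 0.592 = 0.
Insert (E2) into (E0): gamma(0) (1 - phi_2^2) = phi_1 (1 + phi_2) gamma(1) + c_0.
  phi_1 (1 + phi_2) = (-0.442)(1.408) = -0.622336,   1 - phi_2^2 = 0.833536.
Replace gamma(1) by A gamma(0) + B and collect gamma(0):
  gamma(0) [0.833536 - (-0.622336)(-0.746622)] = c_0 = 2
  gamma(0) * 0.368886 = 2
  gamma(0) = 2 / 0.368886 = 5.421722.
Therefore gamma(0) = 5.4217 (to 4 decimal places).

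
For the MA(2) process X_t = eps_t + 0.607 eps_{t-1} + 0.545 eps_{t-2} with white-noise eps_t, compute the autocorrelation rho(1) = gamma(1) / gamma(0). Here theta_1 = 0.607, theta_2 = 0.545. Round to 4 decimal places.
\rho(1) = 0.5631

For an MA(q) process with theta_0 = 1, the autocovariance is
  gamma(k) = sigma^2 * sum_{i=0..q-k} theta_i * theta_{i+k},
and rho(k) = gamma(k) / gamma(0). Sigma^2 cancels.
  numerator   = (1)*(0.607) + (0.607)*(0.545) = 0.937815.
  denominator = (1)^2 + (0.607)^2 + (0.545)^2 = 1.665474.
  rho(1) = 0.937815 / 1.665474 = 0.5631.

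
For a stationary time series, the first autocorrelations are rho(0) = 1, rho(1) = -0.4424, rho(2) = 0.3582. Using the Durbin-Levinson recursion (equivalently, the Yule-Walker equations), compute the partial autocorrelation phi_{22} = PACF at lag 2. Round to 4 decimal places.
\phi_{22} = 0.2020

The PACF at lag k is phi_{kk}, the last component of the solution
to the Yule-Walker system G_k phi = r_k where
  (G_k)_{ij} = rho(|i - j|), (r_k)_i = rho(i), i,j = 1..k.
Equivalently, Durbin-Levinson gives phi_{kk} iteratively:
  phi_{11} = rho(1)
  phi_{kk} = [rho(k) - sum_{j=1..k-1} phi_{k-1,j} rho(k-j)]
            / [1 - sum_{j=1..k-1} phi_{k-1,j} rho(j)],
  phi_{k,j} = phi_{k-1,j} - phi_{kk} phi_{k-1,k-j},  j = 1..k-1.
Step k = 1:
  phi_11 = rho(1) = -0.4424.
Step k = 2:
  phi_22 = [rho(2) - phi_11 rho(1)] / [1 - phi_11 rho(1)] = [0.3582 - (-0.4424)(-0.4424)] / [1 - (-0.4424)(-0.4424)]
         = 0.16248224 / 0.80428224 = 0.202.
Therefore phi_{22} = 0.2020.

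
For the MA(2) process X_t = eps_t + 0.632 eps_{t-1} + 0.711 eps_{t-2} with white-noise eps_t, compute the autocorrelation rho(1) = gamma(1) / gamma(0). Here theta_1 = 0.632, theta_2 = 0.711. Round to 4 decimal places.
\rho(1) = 0.5677

For an MA(q) process with theta_0 = 1, the autocovariance is
  gamma(k) = sigma^2 * sum_{i=0..q-k} theta_i * theta_{i+k},
and rho(k) = gamma(k) / gamma(0). Sigma^2 cancels.
  numerator   = (1)*(0.632) + (0.632)*(0.711) = 1.081352.
  denominator = (1)^2 + (0.632)^2 + (0.711)^2 = 1.904945.
  rho(1) = 1.081352 / 1.904945 = 0.5677.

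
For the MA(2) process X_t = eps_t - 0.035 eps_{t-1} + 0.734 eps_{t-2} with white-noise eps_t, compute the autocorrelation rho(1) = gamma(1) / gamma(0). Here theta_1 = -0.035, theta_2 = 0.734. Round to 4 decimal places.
\rho(1) = -0.0394

For an MA(q) process with theta_0 = 1, the autocovariance is
  gamma(k) = sigma^2 * sum_{i=0..q-k} theta_i * theta_{i+k},
and rho(k) = gamma(k) / gamma(0). Sigma^2 cancels.
  numerator   = (1)*(-0.035) + (-0.035)*(0.734) = -0.06069.
  denominator = (1)^2 + (-0.035)^2 + (0.734)^2 = 1.539981.
  rho(1) = -0.06069 / 1.539981 = -0.0394.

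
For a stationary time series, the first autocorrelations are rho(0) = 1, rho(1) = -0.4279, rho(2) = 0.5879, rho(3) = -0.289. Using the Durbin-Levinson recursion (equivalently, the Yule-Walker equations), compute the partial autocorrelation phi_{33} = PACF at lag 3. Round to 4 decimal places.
\phi_{33} = 0.0810

The PACF at lag k is phi_{kk}, the last component of the solution
to the Yule-Walker system G_k phi = r_k where
  (G_k)_{ij} = rho(|i - j|), (r_k)_i = rho(i), i,j = 1..k.
Equivalently, Durbin-Levinson gives phi_{kk} iteratively:
  phi_{11} = rho(1)
  phi_{kk} = [rho(k) - sum_{j=1..k-1} phi_{k-1,j} rho(k-j)]
            / [1 - sum_{j=1..k-1} phi_{k-1,j} rho(j)],
  phi_{k,j} = phi_{k-1,j} - phi_{kk} phi_{k-1,k-j},  j = 1..k-1.
Step k = 1:
  phi_11 = rho(1) = -0.4279.
Step k = 2:
  phi_22 = [rho(2) - phi_11 rho(1)] / [1 - phi_11 rho(1)] = [0.5879 - (-0.4279)(-0.4279)] / [1 - (-0.4279)(-0.4279)]
         = 0.40480159 / 0.81690159 = 0.495533.
  Update: phi_21 = phi_11 - phi_22 phi_11 = -0.4279 - (0.495533)(-0.4279) = -0.215861.
Step k = 3:
  phi_33 = [rho(3) - phi_21 rho(2) - phi_22 rho(1)] / [1 - phi_21 rho(1) - phi_22 rho(2)]
    numerator   = -0.289 - (-0.215861)(0.5879) - (0.495533)(-0.4279) = 0.04994348
    denominator = 1 - (-0.215861)(-0.4279) - (0.495533)(0.5879) = 0.6163091
  phi_33 = 0.04994348 / 0.6163091 = 0.081.
Therefore phi_{33} = 0.0810.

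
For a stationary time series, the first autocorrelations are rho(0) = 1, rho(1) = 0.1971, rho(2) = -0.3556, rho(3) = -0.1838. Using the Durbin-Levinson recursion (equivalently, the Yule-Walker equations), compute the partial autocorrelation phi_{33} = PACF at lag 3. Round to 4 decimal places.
\phi_{33} = -0.0051

The PACF at lag k is phi_{kk}, the last component of the solution
to the Yule-Walker system G_k phi = r_k where
  (G_k)_{ij} = rho(|i - j|), (r_k)_i = rho(i), i,j = 1..k.
Equivalently, Durbin-Levinson gives phi_{kk} iteratively:
  phi_{11} = rho(1)
  phi_{kk} = [rho(k) - sum_{j=1..k-1} phi_{k-1,j} rho(k-j)]
            / [1 - sum_{j=1..k-1} phi_{k-1,j} rho(j)],
  phi_{k,j} = phi_{k-1,j} - phi_{kk} phi_{k-1,k-j},  j = 1..k-1.
Step k = 1:
  phi_11 = rho(1) = 0.1971.
Step k = 2:
  phi_22 = [rho(2) - phi_11 rho(1)] / [1 - phi_11 rho(1)] = [-0.3556 - (0.1971)(0.1971)] / [1 - (0.1971)(0.1971)]
         = -0.39444841 / 0.96115159 = -0.410391.
  Update: phi_21 = phi_11 - phi_22 phi_11 = 0.1971 - (-0.410391)(0.1971) = 0.277988.
Step k = 3:
  phi_33 = [rho(3) - phi_21 rho(2) - phi_22 rho(1)] / [1 - phi_21 rho(1) - phi_22 rho(2)]
    numerator   = -0.1838 - (0.277988)(-0.3556) - (-0.410391)(0.1971) = -0.00405925
    denominator = 1 - (0.277988)(0.1971) - (-0.410391)(-0.3556) = 0.79927333
  phi_33 = -0.00405925 / 0.79927333 = -0.0051.
Therefore phi_{33} = -0.0051.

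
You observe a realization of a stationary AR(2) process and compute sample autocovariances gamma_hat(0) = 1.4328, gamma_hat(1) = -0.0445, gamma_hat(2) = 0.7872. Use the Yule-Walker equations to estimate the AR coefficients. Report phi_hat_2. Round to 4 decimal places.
\hat\phi_{2} = 0.5490

The Yule-Walker equations for an AR(p) process read, in matrix form,
  Gamma_p phi = r_p,   with   (Gamma_p)_{ij} = gamma(|i - j|),
                       (r_p)_i = gamma(i),   i,j = 1..p.
Substitute the sample gammas (Toeplitz matrix and right-hand side of size 2):
  Gamma_p = [[1.4328, -0.0445], [-0.0445, 1.4328]]
  r_p     = [-0.0445, 0.7872]
Written out:
  1.4328 phi_1 - 0.0445 phi_2 = -0.0445
  -0.0445 phi_1 + 1.4328 phi_2 = 0.7872
Solve by Cramer's rule:
  det = gamma(0)^2 - gamma(1)^2 = (1.4328)^2 - (-0.0445)^2 = 2.05291584 - 0.00198025 = 2.05093559
  phi_hat_1 = [gamma(1) gamma(0) - gamma(1) gamma(2)] / det = [(-0.0445)(1.4328) - (-0.0445)(0.7872)] / 2.05093559 = -0.0287292 / 2.05093559 = -0.014
  phi_hat_2 = [gamma(0) gamma(2) - gamma(1)^2] / det = [(1.4328)(0.7872) - (-0.0445)^2] / 2.05093559 = 1.12591991 / 2.05093559 = 0.549
So phi_hat = [-0.0140, 0.5490].
Therefore phi_hat_2 = 0.5490.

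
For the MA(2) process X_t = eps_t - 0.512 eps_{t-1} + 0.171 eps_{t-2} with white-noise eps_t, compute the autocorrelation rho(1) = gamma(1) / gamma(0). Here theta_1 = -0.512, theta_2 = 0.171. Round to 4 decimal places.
\rho(1) = -0.4643

For an MA(q) process with theta_0 = 1, the autocovariance is
  gamma(k) = sigma^2 * sum_{i=0..q-k} theta_i * theta_{i+k},
and rho(k) = gamma(k) / gamma(0). Sigma^2 cancels.
  numerator   = (1)*(-0.512) + (-0.512)*(0.171) = -0.599552.
  denominator = (1)^2 + (-0.512)^2 + (0.171)^2 = 1.291385.
  rho(1) = -0.599552 / 1.291385 = -0.4643.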